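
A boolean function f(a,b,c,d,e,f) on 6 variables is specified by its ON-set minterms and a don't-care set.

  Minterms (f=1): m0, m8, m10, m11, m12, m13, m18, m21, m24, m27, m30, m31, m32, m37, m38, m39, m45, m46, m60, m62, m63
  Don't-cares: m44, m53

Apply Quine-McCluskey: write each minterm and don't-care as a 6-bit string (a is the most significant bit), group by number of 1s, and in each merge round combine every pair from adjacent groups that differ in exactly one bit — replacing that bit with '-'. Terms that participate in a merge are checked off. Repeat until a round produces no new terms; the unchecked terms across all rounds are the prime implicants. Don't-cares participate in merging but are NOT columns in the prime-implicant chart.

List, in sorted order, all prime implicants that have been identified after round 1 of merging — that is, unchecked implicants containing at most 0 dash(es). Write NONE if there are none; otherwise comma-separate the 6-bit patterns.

010010

[col 0] 000000*, 001000*, 001010*, 001011*, 001100*, 001101*, 010010, 010101*, 011000*, 011011*, 011110*, 011111*, 100000*, 100101*, 100110*, 100111*, 101100*, 101101*, 101110*, 110101*, 111100*, 111110*, 111111*
[col 1] -00000, -01100*, -01101*, -10101, -11110*, -11111*, 0-1000, 0-1011, 00-000, 001-00, 0010-0, 00101-, 00110-*, 011-11, 01111-*, 1-0101, 1-1100*, 1-1110*, 10-101, 10-110, 1001-1, 10011-, 1011-0*, 10110-*, 1111-0*, 11111-*
[col 2] -0110-, -1111-, 1-11-0
Prime implicants: -00000, -0110-, -10101, -1111-, 0-1000, 0-1011, 00-000, 001-00, 0010-0, 00101-, 010010, 011-11, 1-0101, 1-11-0, 10-101, 10-110, 1001-1, 10011-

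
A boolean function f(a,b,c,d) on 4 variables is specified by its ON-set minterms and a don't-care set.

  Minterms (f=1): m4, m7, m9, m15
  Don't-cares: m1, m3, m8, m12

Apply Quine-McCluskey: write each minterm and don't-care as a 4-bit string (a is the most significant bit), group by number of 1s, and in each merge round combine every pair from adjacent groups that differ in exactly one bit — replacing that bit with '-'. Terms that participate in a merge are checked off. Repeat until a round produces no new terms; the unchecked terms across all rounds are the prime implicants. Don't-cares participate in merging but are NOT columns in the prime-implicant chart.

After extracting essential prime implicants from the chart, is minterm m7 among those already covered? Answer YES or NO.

[col 0] 0001*, 0011*, 0100*, 0111*, 1000*, 1001*, 1100*, 1111*
[col 1] -001, -100, -111, 0-11, 00-1, 1-00, 100-
Prime implicants: -001, -100, -111, 0-11, 00-1, 1-00, 100-
PI chart (minterm → PIs covering it):
  4 | -100  (sole → essential)
  7 | -111,0-11
  9 | -001,100-
  15 | -111  (sole → essential)
Essential prime implicants: -100, -111

YES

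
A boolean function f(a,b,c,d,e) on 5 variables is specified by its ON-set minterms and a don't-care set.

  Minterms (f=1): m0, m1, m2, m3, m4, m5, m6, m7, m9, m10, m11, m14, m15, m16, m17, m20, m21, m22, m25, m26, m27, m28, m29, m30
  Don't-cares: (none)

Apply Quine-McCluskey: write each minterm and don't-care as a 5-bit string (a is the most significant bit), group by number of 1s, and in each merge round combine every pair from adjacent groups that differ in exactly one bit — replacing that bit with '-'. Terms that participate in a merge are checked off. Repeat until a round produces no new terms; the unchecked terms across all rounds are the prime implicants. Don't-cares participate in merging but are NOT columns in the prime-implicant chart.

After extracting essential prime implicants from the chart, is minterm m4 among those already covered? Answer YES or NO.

YES

Round 0: 00000✓ 00001✓ 00010✓ 00011✓ 00100✓ 00101✓ 00110✓ 00111✓ 01001✓ 01010✓ 01011✓ 01110✓ 01111✓ 10000✓ 10001✓ 10100✓ 10101✓ 10110✓ 11001✓ 11010✓ 11011✓ 11100✓ 11101✓ 11110✓
Round 1: -0000✓ -0001✓ -0100✓ -0101✓ -0110✓ -1001✓ -1010✓ -1011✓ -1110✓ 0-001✓ 0-010✓ 0-011✓ 0-110✓ 0-111✓ 00-00✓ 00-01✓ 00-10✓ 00-11✓ 000-0✓ 000-1✓ 0000-✓ 0001-✓ 001-0✓ 001-1✓ 0010-✓ 0011-✓ 01-10✓ 01-11✓ 010-1✓ 0101-✓ 0111-✓ 1-001✓ 1-100✓ 1-101✓ 1-110✓ 10-00✓ 10-01✓ 1000-✓ 101-0✓ 1010-✓ 11-01✓ 11-10✓ 110-1✓ 1101-✓ 111-0✓ 1110-✓
Round 2: --001 --110 -0-00✓ -0-01✓ -000-✓ -01-0 -010-✓ -1-10 -10-1 -101- 0--10✓ 0--11✓ 0-0-1 0-01-✓ 0-11-✓ 00--0✓ 00--1✓ 00-0-✓ 00-1-✓ 000--✓ 001--✓ 01-1-✓ 1--01 1-1-0 1-10- 10-0-✓
Round 3: -0-0- 0--1- 00---
PIs = {--001, --110, -0-0-, -01-0, -1-10, -10-1, -101-, 0--1-, 0-0-1, 00---, 1--01, 1-1-0, 1-10-}
Coverage chart:
  m0: -0-0-,00---
  m1: --001,-0-0-,0-0-1,00---
  m2: 0--1-,00---
  m3: 0--1-,0-0-1,00---
  m4: -0-0-,-01-0,00---
  m5: -0-0-,00---
  m6: --110,-01-0,0--1-,00---
  m7: 0--1-,00---
  m9: --001,-10-1,0-0-1
  m10: -1-10,-101-,0--1-
  m11: -10-1,-101-,0--1-,0-0-1
  m14: --110,-1-10,0--1-
  m15: 0--1- ←essential
  m16: -0-0- ←essential
  m17: --001,-0-0-,1--01
  m20: -0-0-,-01-0,1-1-0,1-10-
  m21: -0-0-,1--01,1-10-
  m22: --110,-01-0,1-1-0
  m25: --001,-10-1,1--01
  m26: -1-10,-101-
  m27: -10-1,-101-
  m28: 1-1-0,1-10-
  m29: 1--01,1-10-
  m30: --110,-1-10,1-1-0
Essential: -0-0-, 0--1-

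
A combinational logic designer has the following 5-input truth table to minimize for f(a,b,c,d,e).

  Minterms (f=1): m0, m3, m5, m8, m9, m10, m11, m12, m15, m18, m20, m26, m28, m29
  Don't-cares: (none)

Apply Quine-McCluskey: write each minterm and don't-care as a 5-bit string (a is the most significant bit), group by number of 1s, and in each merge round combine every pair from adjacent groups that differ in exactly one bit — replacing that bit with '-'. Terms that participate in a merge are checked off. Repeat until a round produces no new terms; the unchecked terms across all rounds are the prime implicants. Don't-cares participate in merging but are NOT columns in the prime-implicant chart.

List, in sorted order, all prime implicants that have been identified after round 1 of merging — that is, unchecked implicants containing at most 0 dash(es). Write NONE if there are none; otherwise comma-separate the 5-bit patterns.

00101

[col 0] 00000*, 00011*, 00101, 01000*, 01001*, 01010*, 01011*, 01100*, 01111*, 10010*, 10100*, 11010*, 11100*, 11101*
[col 1] -1010, -1100, 0-000, 0-011, 01-00, 01-11, 010-0*, 010-1*, 0100-*, 0101-*, 1-010, 1-100, 1110-
[col 2] 010--
Prime implicants: -1010, -1100, 0-000, 0-011, 00101, 01-00, 01-11, 010--, 1-010, 1-100, 1110-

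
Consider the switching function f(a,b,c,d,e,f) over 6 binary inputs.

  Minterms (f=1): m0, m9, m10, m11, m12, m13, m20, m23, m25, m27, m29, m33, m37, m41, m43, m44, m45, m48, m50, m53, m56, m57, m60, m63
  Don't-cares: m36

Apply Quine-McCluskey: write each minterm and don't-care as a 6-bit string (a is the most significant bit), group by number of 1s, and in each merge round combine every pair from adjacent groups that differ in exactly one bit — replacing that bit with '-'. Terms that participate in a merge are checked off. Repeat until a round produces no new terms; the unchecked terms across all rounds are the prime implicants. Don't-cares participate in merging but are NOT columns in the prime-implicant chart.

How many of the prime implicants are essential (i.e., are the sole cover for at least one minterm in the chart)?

12

Round 0: 000000 001001✓ 001010✓ 001011✓ 001100✓ 001101✓ 010100 010111 011001✓ 011011✓ 011101✓ 100001✓ 100100✓ 100101✓ 101001✓ 101011✓ 101100✓ 101101✓ 110000✓ 110010✓ 110101✓ 111000✓ 111001✓ 111100✓ 111111
Round 1: -01001✓ -01011✓ -01100✓ -01101✓ -11001✓ 0-1001✓ 0-1011✓ 0-1101✓ 001-01✓ 0010-1✓ 00101- 00110-✓ 011-01✓ 0110-1✓ 1-0101 1-1001✓ 1-1100 10-001✓ 10-100✓ 10-101✓ 100-01✓ 10010-✓ 101-01✓ 1010-1✓ 10110-✓ 11-000 1100-0 111-00 11100-
Round 2: --1001 -01-01 -010-1 -0110- 0-1-01 0-10-1 10--01 10-10-
PIs = {--1001, -01-01, -010-1, -0110-, 0-1-01, 0-10-1, 000000, 00101-, 010100, 010111, 1-0101, 1-1100, 10--01, 10-10-, 11-000, 1100-0, 111-00, 11100-, 111111}
Coverage chart:
  m0: 000000 ←essential
  m9: --1001,-01-01,-010-1,0-1-01,0-10-1
  m10: 00101- ←essential
  m11: -010-1,0-10-1,00101-
  m12: -0110- ←essential
  m13: -01-01,-0110-,0-1-01
  m20: 010100 ←essential
  m23: 010111 ←essential
  m25: --1001,0-1-01,0-10-1
  m27: 0-10-1 ←essential
  m29: 0-1-01 ←essential
  m33: 10--01 ←essential
  m37: 1-0101,10--01,10-10-
  m41: --1001,-01-01,-010-1,10--01
  m43: -010-1 ←essential
  m44: -0110-,1-1100,10-10-
  m45: -01-01,-0110-,10--01,10-10-
  m48: 11-000,1100-0
  m50: 1100-0 ←essential
  m53: 1-0101 ←essential
  m56: 11-000,111-00,11100-
  m57: --1001,11100-
  m60: 1-1100,111-00
  m63: 111111 ←essential
Essential: -010-1, -0110-, 0-1-01, 0-10-1, 000000, 00101-, 010100, 010111, 1-0101, 10--01, 1100-0, 111111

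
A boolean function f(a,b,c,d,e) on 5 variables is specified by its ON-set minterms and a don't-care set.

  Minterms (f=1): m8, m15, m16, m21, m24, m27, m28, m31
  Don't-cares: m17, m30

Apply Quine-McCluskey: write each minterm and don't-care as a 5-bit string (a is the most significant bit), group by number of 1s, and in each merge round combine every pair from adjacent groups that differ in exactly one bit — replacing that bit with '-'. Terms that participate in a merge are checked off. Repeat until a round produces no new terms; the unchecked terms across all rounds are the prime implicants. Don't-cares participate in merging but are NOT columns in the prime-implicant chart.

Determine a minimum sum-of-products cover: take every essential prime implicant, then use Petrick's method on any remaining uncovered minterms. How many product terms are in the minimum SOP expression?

Round 0: 01000✓ 01111✓ 10000✓ 10001✓ 10101✓ 11000✓ 11011✓ 11100✓ 11110✓ 11111✓
Round 1: -1000 -1111 1-000 10-01 1000- 11-00 11-11 111-0 1111-
PIs = {-1000, -1111, 1-000, 10-01, 1000-, 11-00, 11-11, 111-0, 1111-}
Coverage chart:
  m8: -1000 ←essential
  m15: -1111 ←essential
  m16: 1-000,1000-
  m21: 10-01 ←essential
  m24: -1000,1-000,11-00
  m27: 11-11 ←essential
  m28: 11-00,111-0
  m31: -1111,11-11,1111-
Essential: -1000, -1111, 10-01, 11-11
Petrick residual → 1-000, 11-00
Min cover (6 terms): bc'd'e' + bcde + ac'd'e' + ab'd'e + abd'e' + abde

6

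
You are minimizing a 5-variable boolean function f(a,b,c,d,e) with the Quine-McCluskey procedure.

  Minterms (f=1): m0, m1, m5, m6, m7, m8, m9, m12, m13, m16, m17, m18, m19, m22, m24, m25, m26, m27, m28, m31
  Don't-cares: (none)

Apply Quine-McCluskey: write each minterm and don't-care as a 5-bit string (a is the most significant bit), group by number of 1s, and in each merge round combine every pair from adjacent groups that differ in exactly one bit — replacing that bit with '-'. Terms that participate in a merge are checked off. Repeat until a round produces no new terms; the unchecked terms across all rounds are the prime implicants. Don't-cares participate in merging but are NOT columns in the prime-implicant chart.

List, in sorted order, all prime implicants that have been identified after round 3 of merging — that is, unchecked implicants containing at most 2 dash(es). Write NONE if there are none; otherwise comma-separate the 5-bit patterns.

-0110, -1-00, 0--01, 001-1, 0011-, 01-0-, 10-10, 11-11

[col 0] 00000*, 00001*, 00101*, 00110*, 00111*, 01000*, 01001*, 01100*, 01101*, 10000*, 10001*, 10010*, 10011*, 10110*, 11000*, 11001*, 11010*, 11011*, 11100*, 11111*
[col 1] -0000*, -0001*, -0110, -1000*, -1001*, -1100*, 0-000*, 0-001*, 0-101*, 00-01*, 0000-*, 001-1, 0011-, 01-00*, 01-01*, 0100-*, 0110-*, 1-000*, 1-001*, 1-010*, 1-011*, 10-10, 100-0*, 100-1*, 1000-*, 1001-*, 11-00*, 11-11, 110-0*, 110-1*, 1100-*, 1101-*
[col 2] --000*, --001*, -000-*, -1-00, -100-*, 0--01, 0-00-*, 01-0-, 1-0-0*, 1-0-1*, 1-00-*, 1-01-*, 100--*, 110--*
[col 3] --00-, 1-0--
Prime implicants: --00-, -0110, -1-00, 0--01, 001-1, 0011-, 01-0-, 1-0--, 10-10, 11-11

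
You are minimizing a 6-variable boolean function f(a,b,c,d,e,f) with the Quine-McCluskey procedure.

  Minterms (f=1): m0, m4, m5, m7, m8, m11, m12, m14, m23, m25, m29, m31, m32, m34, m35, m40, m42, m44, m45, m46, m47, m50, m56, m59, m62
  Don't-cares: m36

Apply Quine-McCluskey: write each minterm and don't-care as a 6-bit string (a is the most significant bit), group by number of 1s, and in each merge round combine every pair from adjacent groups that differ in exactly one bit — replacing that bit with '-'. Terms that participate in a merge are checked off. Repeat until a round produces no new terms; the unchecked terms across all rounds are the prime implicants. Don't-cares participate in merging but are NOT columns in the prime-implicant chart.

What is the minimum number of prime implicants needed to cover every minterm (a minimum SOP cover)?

13

[col 0] 000000*, 000100*, 000101*, 000111*, 001000*, 001011, 001100*, 001110*, 010111*, 011001*, 011101*, 011111*, 100000*, 100010*, 100011*, 100100*, 101000*, 101010*, 101100*, 101101*, 101110*, 101111*, 110010*, 111000*, 111011, 111110*
[col 1] -00000*, -00100*, -01000*, -01100*, -01110*, 0-0111, 00-000*, 00-100*, 000-00*, 0001-1, 00010-, 001-00*, 0011-0*, 01-111, 011-01, 0111-1, 1-0010, 1-1000, 1-1110, 10-000*, 10-010*, 10-100*, 100-00*, 1000-0*, 10001-, 101-00*, 101-10*, 1010-0*, 1011-0*, 1011-1*, 10110-*, 10111-*
[col 2] -0-000*, -0-100*, -00-00*, -01-00*, -011-0, 00--00*, 10--00*, 10-0-0, 101--0, 1011--
[col 3] -0--00
Prime implicants: -0--00, -011-0, 0-0111, 0001-1, 00010-, 001011, 01-111, 011-01, 0111-1, 1-0010, 1-1000, 1-1110, 10-0-0, 10001-, 101--0, 1011--, 111011
PI chart (minterm → PIs covering it):
  0 | -0--00  (sole → essential)
  4 | -0--00,00010-
  5 | 0001-1,00010-
  7 | 0-0111,0001-1
  8 | -0--00  (sole → essential)
  11 | 001011  (sole → essential)
  12 | -0--00,-011-0
  14 | -011-0  (sole → essential)
  23 | 0-0111,01-111
  25 | 011-01  (sole → essential)
  29 | 011-01,0111-1
  31 | 01-111,0111-1
  32 | -0--00,10-0-0
  34 | 1-0010,10-0-0,10001-
  35 | 10001-  (sole → essential)
  40 | -0--00,1-1000,10-0-0,101--0
  42 | 10-0-0,101--0
  44 | -0--00,-011-0,101--0,1011--
  45 | 1011--  (sole → essential)
  46 | -011-0,1-1110,101--0,1011--
  47 | 1011--  (sole → essential)
  50 | 1-0010  (sole → essential)
  56 | 1-1000  (sole → essential)
  59 | 111011  (sole → essential)
  62 | 1-1110  (sole → essential)
Essential prime implicants: -0--00, -011-0, 001011, 011-01, 1-0010, 1-1000, 1-1110, 10001-, 1011--, 111011
Petrick residual → 0001-1, 01-111, 10-0-0
Minimum SOP uses 13 PIs: b'e'f' + b'cdf' + a'b'c'df + a'b'cd'ef + a'bdef + a'bce'f + ac'd'ef' + acd'e'f' + acdef' + ab'd'f' + ab'c'd'e + ab'cd + abcd'ef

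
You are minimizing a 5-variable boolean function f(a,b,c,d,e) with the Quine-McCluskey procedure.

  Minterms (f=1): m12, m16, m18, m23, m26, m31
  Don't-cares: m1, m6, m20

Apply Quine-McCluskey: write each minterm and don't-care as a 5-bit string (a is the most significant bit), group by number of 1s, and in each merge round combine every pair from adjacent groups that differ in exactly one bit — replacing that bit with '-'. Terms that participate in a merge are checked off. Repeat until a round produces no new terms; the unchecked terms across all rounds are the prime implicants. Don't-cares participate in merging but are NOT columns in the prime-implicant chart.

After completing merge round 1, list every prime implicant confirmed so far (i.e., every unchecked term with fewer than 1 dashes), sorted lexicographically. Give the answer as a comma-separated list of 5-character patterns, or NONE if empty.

size-2^0 implicants → 00001  00110  01100  10000(✓)  10010(✓)  10100(✓)  10111(✓)  11010(✓)  11111(✓)
size-2^1 implicants → 1-010  1-111  10-00  100-0
Unchecked terms (primes): 00001, 00110, 01100, 1-010, 1-111, 10-00, 100-0

00001, 00110, 01100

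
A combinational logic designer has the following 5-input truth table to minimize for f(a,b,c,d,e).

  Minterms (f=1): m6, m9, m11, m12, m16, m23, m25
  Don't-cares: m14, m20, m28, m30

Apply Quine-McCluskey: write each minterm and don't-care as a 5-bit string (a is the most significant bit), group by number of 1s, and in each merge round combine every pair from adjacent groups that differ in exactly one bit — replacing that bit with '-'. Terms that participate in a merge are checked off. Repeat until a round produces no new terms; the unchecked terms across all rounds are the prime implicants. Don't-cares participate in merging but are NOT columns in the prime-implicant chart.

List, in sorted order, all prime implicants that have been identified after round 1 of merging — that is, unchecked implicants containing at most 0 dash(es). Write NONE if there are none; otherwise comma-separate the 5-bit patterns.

[col 0] 00110*, 01001*, 01011*, 01100*, 01110*, 10000*, 10100*, 10111, 11001*, 11100*, 11110*
[col 1] -1001, -1100*, -1110*, 0-110, 010-1, 011-0*, 1-100, 10-00, 111-0*
[col 2] -11-0
Prime implicants: -1001, -11-0, 0-110, 010-1, 1-100, 10-00, 10111

10111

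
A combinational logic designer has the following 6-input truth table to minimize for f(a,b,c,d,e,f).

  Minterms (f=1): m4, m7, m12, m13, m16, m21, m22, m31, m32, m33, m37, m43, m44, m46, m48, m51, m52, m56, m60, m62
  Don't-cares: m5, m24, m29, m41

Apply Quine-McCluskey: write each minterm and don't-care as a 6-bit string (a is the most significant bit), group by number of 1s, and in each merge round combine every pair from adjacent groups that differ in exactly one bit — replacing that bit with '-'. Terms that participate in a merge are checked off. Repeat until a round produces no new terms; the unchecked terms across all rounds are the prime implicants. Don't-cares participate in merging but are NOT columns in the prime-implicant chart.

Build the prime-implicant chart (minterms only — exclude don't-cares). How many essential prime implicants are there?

10

Round 0: 000100✓ 000101✓ 000111✓ 001100✓ 001101✓ 010000✓ 010101✓ 010110 011000✓ 011101✓ 011111✓ 100000✓ 100001✓ 100101✓ 101001✓ 101011✓ 101100✓ 101110✓ 110000✓ 110011 110100✓ 111000✓ 111100✓ 111110✓
Round 1: -00101 -01100 -10000✓ -11000✓ 0-0101✓ 0-1101✓ 00-100✓ 00-101✓ 0001-1 00010-✓ 00110-✓ 01-000✓ 01-101✓ 0111-1 1-0000 1-1100✓ 1-1110✓ 10-001 100-01 10000- 1010-1 1011-0✓ 11-000✓ 11-100✓ 110-00✓ 111-00✓ 1111-0✓
Round 2: -1-000 0--101 00-10- 1-11-0 11--00
PIs = {-00101, -01100, -1-000, 0--101, 00-10-, 0001-1, 010110, 0111-1, 1-0000, 1-11-0, 10-001, 100-01, 10000-, 1010-1, 11--00, 110011}
Coverage chart:
  m4: 00-10- ←essential
  m7: 0001-1 ←essential
  m12: -01100,00-10-
  m13: 0--101,00-10-
  m16: -1-000 ←essential
  m21: 0--101 ←essential
  m22: 010110 ←essential
  m31: 0111-1 ←essential
  m32: 1-0000,10000-
  m33: 10-001,100-01,10000-
  m37: -00101,100-01
  m43: 1010-1 ←essential
  m44: -01100,1-11-0
  m46: 1-11-0 ←essential
  m48: -1-000,1-0000,11--00
  m51: 110011 ←essential
  m52: 11--00 ←essential
  m56: -1-000,11--00
  m60: 1-11-0,11--00
  m62: 1-11-0 ←essential
Essential: -1-000, 0--101, 00-10-, 0001-1, 010110, 0111-1, 1-11-0, 1010-1, 11--00, 110011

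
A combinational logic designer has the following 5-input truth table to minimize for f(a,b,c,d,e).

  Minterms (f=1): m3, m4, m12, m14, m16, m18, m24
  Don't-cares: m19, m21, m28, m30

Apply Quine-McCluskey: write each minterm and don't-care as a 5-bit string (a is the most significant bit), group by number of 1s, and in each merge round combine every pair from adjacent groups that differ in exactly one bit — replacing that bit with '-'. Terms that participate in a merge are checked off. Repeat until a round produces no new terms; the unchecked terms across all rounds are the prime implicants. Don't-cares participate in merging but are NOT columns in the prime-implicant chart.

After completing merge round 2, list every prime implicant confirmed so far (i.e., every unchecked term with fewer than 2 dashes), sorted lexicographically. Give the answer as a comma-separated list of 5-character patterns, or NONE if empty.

Round 0: 00011✓ 00100✓ 01100✓ 01110✓ 10000✓ 10010✓ 10011✓ 10101 11000✓ 11100✓ 11110✓
Round 1: -0011 -1100✓ -1110✓ 0-100 011-0✓ 1-000 100-0 1001- 11-00 111-0✓
Round 2: -11-0
PIs = {-0011, -11-0, 0-100, 1-000, 100-0, 1001-, 10101, 11-00}

-0011, 0-100, 1-000, 100-0, 1001-, 10101, 11-00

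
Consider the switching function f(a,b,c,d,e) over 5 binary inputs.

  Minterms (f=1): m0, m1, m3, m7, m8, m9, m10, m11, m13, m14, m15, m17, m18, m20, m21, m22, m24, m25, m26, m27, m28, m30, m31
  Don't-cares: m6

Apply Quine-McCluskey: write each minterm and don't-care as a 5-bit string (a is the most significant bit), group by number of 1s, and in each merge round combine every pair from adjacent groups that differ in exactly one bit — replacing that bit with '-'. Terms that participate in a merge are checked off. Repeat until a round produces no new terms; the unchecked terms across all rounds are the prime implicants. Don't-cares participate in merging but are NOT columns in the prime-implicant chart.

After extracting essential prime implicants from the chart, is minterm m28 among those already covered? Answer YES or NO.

Round 0: 00000✓ 00001✓ 00011✓ 00110✓ 00111✓ 01000✓ 01001✓ 01010✓ 01011✓ 01101✓ 01110✓ 01111✓ 10001✓ 10010✓ 10100✓ 10101✓ 10110✓ 11000✓ 11001✓ 11010✓ 11011✓ 11100✓ 11110✓ 11111✓
Round 1: -0001✓ -0110✓ -1000✓ -1001✓ -1010✓ -1011✓ -1110✓ -1111✓ 0-000✓ 0-001✓ 0-011✓ 0-110✓ 0-111✓ 00-11✓ 000-1✓ 0000-✓ 0011-✓ 01-01✓ 01-10✓ 01-11✓ 010-0✓ 010-1✓ 0100-✓ 0101-✓ 011-1✓ 0111-✓ 1-001✓ 1-010✓ 1-100✓ 1-110✓ 10-01 10-10✓ 101-0✓ 1010- 11-00✓ 11-10✓ 11-11✓ 110-0✓ 110-1✓ 1100-✓ 1101-✓ 111-0✓ 1111-✓
Round 2: --001 --110 -1-10✓ -1-11✓ -10-0✓ -10-1✓ -100-✓ -101-✓ -111-✓ 0--11 0-0-1 0-00- 0-11- 01--1 01-1-✓ 010--✓ 1--10 1-1-0 11--0 11-1-✓ 110--✓
Round 3: -1-1- -10--
PIs = {--001, --110, -1-1-, -10--, 0--11, 0-0-1, 0-00-, 0-11-, 01--1, 1--10, 1-1-0, 10-01, 1010-, 11--0}
Coverage chart:
  m0: 0-00- ←essential
  m1: --001,0-0-1,0-00-
  m3: 0--11,0-0-1
  m7: 0--11,0-11-
  m8: -10--,0-00-
  m9: --001,-10--,0-0-1,0-00-,01--1
  m10: -1-1-,-10--
  m11: -1-1-,-10--,0--11,0-0-1,01--1
  m13: 01--1 ←essential
  m14: --110,-1-1-,0-11-
  m15: -1-1-,0--11,0-11-,01--1
  m17: --001,10-01
  m18: 1--10 ←essential
  m20: 1-1-0,1010-
  m21: 10-01,1010-
  m22: --110,1--10,1-1-0
  m24: -10--,11--0
  m25: --001,-10--
  m26: -1-1-,-10--,1--10,11--0
  m27: -1-1-,-10--
  m28: 1-1-0,11--0
  m30: --110,-1-1-,1--10,1-1-0,11--0
  m31: -1-1- ←essential
Essential: -1-1-, 0-00-, 01--1, 1--10

NO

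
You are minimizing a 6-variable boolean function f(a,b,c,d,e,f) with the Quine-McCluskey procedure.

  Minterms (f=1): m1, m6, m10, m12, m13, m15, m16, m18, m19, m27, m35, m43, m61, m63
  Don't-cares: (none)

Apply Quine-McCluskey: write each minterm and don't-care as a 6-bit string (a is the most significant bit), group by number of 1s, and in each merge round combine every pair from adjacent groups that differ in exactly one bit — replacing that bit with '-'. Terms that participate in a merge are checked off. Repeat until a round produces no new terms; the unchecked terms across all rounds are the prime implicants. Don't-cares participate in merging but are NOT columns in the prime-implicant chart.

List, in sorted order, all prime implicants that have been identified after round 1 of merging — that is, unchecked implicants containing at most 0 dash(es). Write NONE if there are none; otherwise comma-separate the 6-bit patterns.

size-2^0 implicants → 000001  000110  001010  001100(✓)  001101(✓)  001111(✓)  010000(✓)  010010(✓)  010011(✓)  011011(✓)  100011(✓)  101011(✓)  111101(✓)  111111(✓)
size-2^1 implicants → 0011-1  00110-  01-011  0100-0  01001-  10-011  1111-1
Unchecked terms (primes): 000001, 000110, 001010, 0011-1, 00110-, 01-011, 0100-0, 01001-, 10-011, 1111-1

000001, 000110, 001010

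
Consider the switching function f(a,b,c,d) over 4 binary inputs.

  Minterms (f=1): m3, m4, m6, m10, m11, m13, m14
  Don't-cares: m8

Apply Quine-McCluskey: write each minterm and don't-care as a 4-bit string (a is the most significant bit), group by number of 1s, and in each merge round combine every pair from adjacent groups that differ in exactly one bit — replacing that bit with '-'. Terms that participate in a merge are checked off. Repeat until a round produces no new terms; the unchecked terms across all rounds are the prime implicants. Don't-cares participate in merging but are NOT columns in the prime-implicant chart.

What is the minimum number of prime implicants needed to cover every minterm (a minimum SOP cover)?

4

size-2^0 implicants → 0011(✓)  0100(✓)  0110(✓)  1000(✓)  1010(✓)  1011(✓)  1101  1110(✓)
size-2^1 implicants → -011  -110  01-0  1-10  10-0  101-
Unchecked terms (primes): -011, -110, 01-0, 1-10, 10-0, 101-, 1101
Minterm coverage:
  m3 ⊆ -011 [E]
  m4 ⊆ 01-0 [E]
  m6 ⊆ -110,01-0
  m10 ⊆ 1-10,10-0,101-
  m11 ⊆ -011,101-
  m13 ⊆ 1101 [E]
  m14 ⊆ -110,1-10
E = {-011, 01-0, 1101}
Petrick residual → 1-10
Cover = b'cd + a'bd' + acd' + abc'd  |cover|=4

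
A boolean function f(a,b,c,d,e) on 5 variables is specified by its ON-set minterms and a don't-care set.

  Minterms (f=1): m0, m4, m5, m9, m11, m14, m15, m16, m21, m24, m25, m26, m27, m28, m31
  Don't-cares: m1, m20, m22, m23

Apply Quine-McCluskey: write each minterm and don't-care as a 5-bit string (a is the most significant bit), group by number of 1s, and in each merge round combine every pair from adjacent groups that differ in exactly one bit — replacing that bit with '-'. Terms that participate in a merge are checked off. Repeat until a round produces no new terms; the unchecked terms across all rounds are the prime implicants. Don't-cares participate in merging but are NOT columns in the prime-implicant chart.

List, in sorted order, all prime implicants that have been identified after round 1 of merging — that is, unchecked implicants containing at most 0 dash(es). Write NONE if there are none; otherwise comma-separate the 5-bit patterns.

Round 0: 00000✓ 00001✓ 00100✓ 00101✓ 01001✓ 01011✓ 01110✓ 01111✓ 10000✓ 10100✓ 10101✓ 10110✓ 10111✓ 11000✓ 11001✓ 11010✓ 11011✓ 11100✓ 11111✓
Round 1: -0000✓ -0100✓ -0101✓ -1001✓ -1011✓ -1111✓ 0-001 00-00✓ 00-01✓ 0000-✓ 0010-✓ 01-11✓ 010-1✓ 0111- 1-000✓ 1-100✓ 1-111 10-00✓ 101-0✓ 101-1✓ 1010-✓ 1011-✓ 11-00✓ 11-11✓ 110-0✓ 110-1✓ 1100-✓ 1101-✓
Round 2: -0-00 -010- -1-11 -10-1 00-0- 1--00 101-- 110--
PIs = {-0-00, -010-, -1-11, -10-1, 0-001, 00-0-, 0111-, 1--00, 1-111, 101--, 110--}

NONE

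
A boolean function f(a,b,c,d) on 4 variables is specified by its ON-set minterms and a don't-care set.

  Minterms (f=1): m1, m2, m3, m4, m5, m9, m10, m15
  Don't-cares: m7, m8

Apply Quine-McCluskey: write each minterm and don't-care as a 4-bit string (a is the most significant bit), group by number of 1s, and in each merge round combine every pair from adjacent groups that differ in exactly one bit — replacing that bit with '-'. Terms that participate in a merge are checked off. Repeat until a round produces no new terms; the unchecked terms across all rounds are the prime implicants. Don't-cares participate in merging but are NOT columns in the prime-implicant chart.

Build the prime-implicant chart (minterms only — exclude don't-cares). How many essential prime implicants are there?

2

[col 0] 0001*, 0010*, 0011*, 0100*, 0101*, 0111*, 1000*, 1001*, 1010*, 1111*
[col 1] -001, -010, -111, 0-01*, 0-11*, 00-1*, 001-, 01-1*, 010-, 10-0, 100-
[col 2] 0--1
Prime implicants: -001, -010, -111, 0--1, 001-, 010-, 10-0, 100-
PI chart (minterm → PIs covering it):
  1 | -001,0--1
  2 | -010,001-
  3 | 0--1,001-
  4 | 010-  (sole → essential)
  5 | 0--1,010-
  9 | -001,100-
  10 | -010,10-0
  15 | -111  (sole → essential)
Essential prime implicants: -111, 010-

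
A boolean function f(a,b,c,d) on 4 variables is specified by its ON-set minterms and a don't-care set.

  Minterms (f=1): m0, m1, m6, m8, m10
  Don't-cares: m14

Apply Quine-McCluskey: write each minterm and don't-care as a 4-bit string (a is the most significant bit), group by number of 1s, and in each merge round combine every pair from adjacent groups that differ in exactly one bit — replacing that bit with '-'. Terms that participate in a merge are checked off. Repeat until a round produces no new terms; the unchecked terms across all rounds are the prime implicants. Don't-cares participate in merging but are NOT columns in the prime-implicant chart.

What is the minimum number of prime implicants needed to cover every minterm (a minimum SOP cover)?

3

size-2^0 implicants → 0000(✓)  0001(✓)  0110(✓)  1000(✓)  1010(✓)  1110(✓)
size-2^1 implicants → -000  -110  000-  1-10  10-0
Unchecked terms (primes): -000, -110, 000-, 1-10, 10-0
Minterm coverage:
  m0 ⊆ -000,000-
  m1 ⊆ 000- [E]
  m6 ⊆ -110 [E]
  m8 ⊆ -000,10-0
  m10 ⊆ 1-10,10-0
E = {-110, 000-}
Petrick residual → 10-0
Cover = bcd' + a'b'c' + ab'd'  |cover|=3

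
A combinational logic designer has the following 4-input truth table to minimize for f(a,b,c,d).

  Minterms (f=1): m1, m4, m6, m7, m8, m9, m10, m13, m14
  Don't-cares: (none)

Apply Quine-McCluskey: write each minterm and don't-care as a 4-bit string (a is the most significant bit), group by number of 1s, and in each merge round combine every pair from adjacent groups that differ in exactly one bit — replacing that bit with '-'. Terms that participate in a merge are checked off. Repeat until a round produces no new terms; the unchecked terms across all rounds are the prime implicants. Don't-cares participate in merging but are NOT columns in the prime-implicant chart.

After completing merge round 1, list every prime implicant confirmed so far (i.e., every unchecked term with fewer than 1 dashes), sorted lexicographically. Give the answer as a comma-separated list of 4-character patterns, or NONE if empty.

NONE

Round 0: 0001✓ 0100✓ 0110✓ 0111✓ 1000✓ 1001✓ 1010✓ 1101✓ 1110✓
Round 1: -001 -110 01-0 011- 1-01 1-10 10-0 100-
PIs = {-001, -110, 01-0, 011-, 1-01, 1-10, 10-0, 100-}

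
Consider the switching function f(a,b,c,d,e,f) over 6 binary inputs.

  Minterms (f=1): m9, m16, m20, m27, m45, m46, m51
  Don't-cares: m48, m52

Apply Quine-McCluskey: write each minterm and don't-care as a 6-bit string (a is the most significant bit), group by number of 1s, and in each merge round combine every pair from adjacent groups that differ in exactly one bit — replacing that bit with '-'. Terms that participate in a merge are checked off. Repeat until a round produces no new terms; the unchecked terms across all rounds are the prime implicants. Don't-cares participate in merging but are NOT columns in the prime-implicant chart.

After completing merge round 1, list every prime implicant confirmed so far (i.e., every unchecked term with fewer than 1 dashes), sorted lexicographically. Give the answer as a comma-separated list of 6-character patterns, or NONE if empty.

001001, 011011, 101101, 101110, 110011

[col 0] 001001, 010000*, 010100*, 011011, 101101, 101110, 110000*, 110011, 110100*
[col 1] -10000*, -10100*, 010-00*, 110-00*
[col 2] -10-00
Prime implicants: -10-00, 001001, 011011, 101101, 101110, 110011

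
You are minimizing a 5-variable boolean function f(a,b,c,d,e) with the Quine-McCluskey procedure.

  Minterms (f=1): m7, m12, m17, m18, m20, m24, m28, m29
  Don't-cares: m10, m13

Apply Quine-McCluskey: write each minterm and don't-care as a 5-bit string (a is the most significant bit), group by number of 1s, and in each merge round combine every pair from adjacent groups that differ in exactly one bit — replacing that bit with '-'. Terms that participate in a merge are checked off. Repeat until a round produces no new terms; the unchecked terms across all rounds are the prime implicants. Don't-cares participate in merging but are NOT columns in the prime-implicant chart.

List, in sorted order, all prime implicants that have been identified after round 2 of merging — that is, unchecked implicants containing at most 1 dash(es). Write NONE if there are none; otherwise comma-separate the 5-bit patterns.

size-2^0 implicants → 00111  01010  01100(✓)  01101(✓)  10001  10010  10100(✓)  11000(✓)  11100(✓)  11101(✓)
size-2^1 implicants → -1100(✓)  -1101(✓)  0110-(✓)  1-100  11-00  1110-(✓)
size-2^2 implicants → -110-
Unchecked terms (primes): -110-, 00111, 01010, 1-100, 10001, 10010, 11-00

00111, 01010, 1-100, 10001, 10010, 11-00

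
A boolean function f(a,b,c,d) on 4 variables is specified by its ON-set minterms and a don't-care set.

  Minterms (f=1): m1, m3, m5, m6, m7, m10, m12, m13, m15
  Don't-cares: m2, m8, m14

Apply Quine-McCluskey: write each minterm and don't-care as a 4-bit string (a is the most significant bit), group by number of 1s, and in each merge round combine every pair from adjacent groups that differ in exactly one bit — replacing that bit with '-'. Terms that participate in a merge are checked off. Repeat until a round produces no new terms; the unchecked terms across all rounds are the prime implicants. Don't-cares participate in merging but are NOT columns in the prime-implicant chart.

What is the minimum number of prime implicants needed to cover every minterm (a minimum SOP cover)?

Round 0: 0001✓ 0010✓ 0011✓ 0101✓ 0110✓ 0111✓ 1000✓ 1010✓ 1100✓ 1101✓ 1110✓ 1111✓
Round 1: -010✓ -101✓ -110✓ -111✓ 0-01✓ 0-10✓ 0-11✓ 00-1✓ 001-✓ 01-1✓ 011-✓ 1-00✓ 1-10✓ 10-0✓ 11-0✓ 11-1✓ 110-✓ 111-✓
Round 2: --10 -1-1 -11- 0--1 0-1- 1--0 11--
PIs = {--10, -1-1, -11-, 0--1, 0-1-, 1--0, 11--}
Coverage chart:
  m1: 0--1 ←essential
  m3: 0--1,0-1-
  m5: -1-1,0--1
  m6: --10,-11-,0-1-
  m7: -1-1,-11-,0--1,0-1-
  m10: --10,1--0
  m12: 1--0,11--
  m13: -1-1,11--
  m15: -1-1,-11-,11--
Essential: 0--1
Petrick residual → --10, 11--
Min cover (3 terms): cd' + a'd + ab

3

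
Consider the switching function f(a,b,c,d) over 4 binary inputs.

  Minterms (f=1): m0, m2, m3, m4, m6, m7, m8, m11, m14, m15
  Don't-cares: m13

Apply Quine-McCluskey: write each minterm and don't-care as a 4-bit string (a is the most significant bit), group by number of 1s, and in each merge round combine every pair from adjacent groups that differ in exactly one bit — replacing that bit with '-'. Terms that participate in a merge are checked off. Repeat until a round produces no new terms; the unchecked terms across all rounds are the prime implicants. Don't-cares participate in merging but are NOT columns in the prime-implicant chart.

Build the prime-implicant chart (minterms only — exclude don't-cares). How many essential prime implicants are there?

4

Round 0: 0000✓ 0010✓ 0011✓ 0100✓ 0110✓ 0111✓ 1000✓ 1011✓ 1101✓ 1110✓ 1111✓
Round 1: -000 -011✓ -110✓ -111✓ 0-00✓ 0-10✓ 0-11✓ 00-0✓ 001-✓ 01-0✓ 011-✓ 1-11✓ 11-1 111-✓
Round 2: --11 -11- 0--0 0-1-
PIs = {--11, -000, -11-, 0--0, 0-1-, 11-1}
Coverage chart:
  m0: -000,0--0
  m2: 0--0,0-1-
  m3: --11,0-1-
  m4: 0--0 ←essential
  m6: -11-,0--0,0-1-
  m7: --11,-11-,0-1-
  m8: -000 ←essential
  m11: --11 ←essential
  m14: -11- ←essential
  m15: --11,-11-,11-1
Essential: --11, -000, -11-, 0--0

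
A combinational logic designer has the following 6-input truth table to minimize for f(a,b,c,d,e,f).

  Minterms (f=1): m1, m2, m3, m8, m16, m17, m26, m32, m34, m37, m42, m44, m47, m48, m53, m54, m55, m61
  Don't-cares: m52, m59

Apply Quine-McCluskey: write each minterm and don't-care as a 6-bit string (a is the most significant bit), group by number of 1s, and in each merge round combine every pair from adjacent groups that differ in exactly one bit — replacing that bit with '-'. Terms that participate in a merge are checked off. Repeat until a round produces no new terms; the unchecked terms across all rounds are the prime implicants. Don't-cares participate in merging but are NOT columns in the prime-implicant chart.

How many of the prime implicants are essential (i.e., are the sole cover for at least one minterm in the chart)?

8

size-2^0 implicants → 000001(✓)  000010(✓)  000011(✓)  001000  010000(✓)  010001(✓)  011010  100000(✓)  100010(✓)  100101(✓)  101010(✓)  101100  101111  110000(✓)  110100(✓)  110101(✓)  110110(✓)  110111(✓)  111011  111101(✓)
size-2^1 implicants → -00010  -10000  0-0001  0000-1  00001-  01000-  1-0000  1-0101  10-010  1000-0  11-101  110-00  1101-0(✓)  1101-1(✓)  11010-(✓)  11011-(✓)
size-2^2 implicants → 1101--
Unchecked terms (primes): -00010, -10000, 0-0001, 0000-1, 00001-, 001000, 01000-, 011010, 1-0000, 1-0101, 10-010, 1000-0, 101100, 101111, 11-101, 110-00, 1101--, 111011
Minterm coverage:
  m1 ⊆ 0-0001,0000-1
  m2 ⊆ -00010,00001-
  m3 ⊆ 0000-1,00001-
  m8 ⊆ 001000 [E]
  m16 ⊆ -10000,01000-
  m17 ⊆ 0-0001,01000-
  m26 ⊆ 011010 [E]
  m32 ⊆ 1-0000,1000-0
  m34 ⊆ -00010,10-010,1000-0
  m37 ⊆ 1-0101 [E]
  m42 ⊆ 10-010 [E]
  m44 ⊆ 101100 [E]
  m47 ⊆ 101111 [E]
  m48 ⊆ -10000,1-0000,110-00
  m53 ⊆ 1-0101,11-101,1101--
  m54 ⊆ 1101-- [E]
  m55 ⊆ 1101-- [E]
  m61 ⊆ 11-101 [E]
E = {001000, 011010, 1-0101, 10-010, 101100, 101111, 11-101, 1101--}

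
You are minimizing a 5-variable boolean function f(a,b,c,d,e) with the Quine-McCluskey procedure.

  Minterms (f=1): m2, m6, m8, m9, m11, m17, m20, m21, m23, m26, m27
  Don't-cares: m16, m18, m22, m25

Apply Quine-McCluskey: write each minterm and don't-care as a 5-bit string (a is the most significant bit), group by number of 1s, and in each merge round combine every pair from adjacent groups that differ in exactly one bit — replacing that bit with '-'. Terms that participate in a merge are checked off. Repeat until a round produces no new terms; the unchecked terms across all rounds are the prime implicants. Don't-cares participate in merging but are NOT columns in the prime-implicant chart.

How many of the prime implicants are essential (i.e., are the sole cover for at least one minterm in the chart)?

Round 0: 00010✓ 00110✓ 01000✓ 01001✓ 01011✓ 10000✓ 10001✓ 10010✓ 10100✓ 10101✓ 10110✓ 10111✓ 11001✓ 11010✓ 11011✓
Round 1: -0010✓ -0110✓ -1001✓ -1011✓ 00-10✓ 010-1✓ 0100- 1-001 1-010 10-00✓ 10-01✓ 10-10✓ 100-0✓ 1000-✓ 101-0✓ 101-1✓ 1010-✓ 1011-✓ 110-1✓ 1101-
Round 2: -0-10 -10-1 10--0 10-0- 101--
PIs = {-0-10, -10-1, 0100-, 1-001, 1-010, 10--0, 10-0-, 101--, 1101-}
Coverage chart:
  m2: -0-10 ←essential
  m6: -0-10 ←essential
  m8: 0100- ←essential
  m9: -10-1,0100-
  m11: -10-1 ←essential
  m17: 1-001,10-0-
  m20: 10--0,10-0-,101--
  m21: 10-0-,101--
  m23: 101-- ←essential
  m26: 1-010,1101-
  m27: -10-1,1101-
Essential: -0-10, -10-1, 0100-, 101--

4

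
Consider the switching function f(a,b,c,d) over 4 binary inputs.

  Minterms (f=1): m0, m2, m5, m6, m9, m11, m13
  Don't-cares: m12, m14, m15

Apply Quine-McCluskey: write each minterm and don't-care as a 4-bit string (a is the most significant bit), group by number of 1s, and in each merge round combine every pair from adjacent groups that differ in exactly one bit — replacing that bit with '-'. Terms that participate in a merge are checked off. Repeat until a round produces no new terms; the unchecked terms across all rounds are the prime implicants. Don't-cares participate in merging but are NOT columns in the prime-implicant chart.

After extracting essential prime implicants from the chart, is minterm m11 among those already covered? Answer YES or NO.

size-2^0 implicants → 0000(✓)  0010(✓)  0101(✓)  0110(✓)  1001(✓)  1011(✓)  1100(✓)  1101(✓)  1110(✓)  1111(✓)
size-2^1 implicants → -101  -110  0-10  00-0  1-01(✓)  1-11(✓)  10-1(✓)  11-0(✓)  11-1(✓)  110-(✓)  111-(✓)
size-2^2 implicants → 1--1  11--
Unchecked terms (primes): -101, -110, 0-10, 00-0, 1--1, 11--
Minterm coverage:
  m0 ⊆ 00-0 [E]
  m2 ⊆ 0-10,00-0
  m5 ⊆ -101 [E]
  m6 ⊆ -110,0-10
  m9 ⊆ 1--1 [E]
  m11 ⊆ 1--1 [E]
  m13 ⊆ -101,1--1,11--
E = {-101, 00-0, 1--1}

YES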